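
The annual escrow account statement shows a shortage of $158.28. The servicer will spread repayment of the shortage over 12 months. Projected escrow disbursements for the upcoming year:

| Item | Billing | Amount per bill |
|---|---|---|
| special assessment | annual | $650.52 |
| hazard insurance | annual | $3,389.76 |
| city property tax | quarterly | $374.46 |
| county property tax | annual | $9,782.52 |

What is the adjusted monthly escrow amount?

Special assessment = $650.52 annually
Hazard insurance = $3,389.76 annually
City property tax = $374.46 × 4 = $1,497.84 annually
County property tax = $9,782.52 annually
Total per year = $650.52 + $3,389.76 + $1,497.84 + $9,782.52 = $15,320.64
Per month = $15,320.64 ÷ 12 = $1,276.72
Shortage per month = $158.28 ÷ 12 = $13.19
Adjusted monthly = $1,276.72 + $13.19 = $1,289.91

$1,289.91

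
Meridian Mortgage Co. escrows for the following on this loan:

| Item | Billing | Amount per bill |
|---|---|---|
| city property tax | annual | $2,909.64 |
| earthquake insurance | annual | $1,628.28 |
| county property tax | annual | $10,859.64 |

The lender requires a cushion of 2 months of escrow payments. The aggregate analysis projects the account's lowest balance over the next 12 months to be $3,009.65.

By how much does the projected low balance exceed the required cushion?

City property tax = $2,909.64 annually
Earthquake insurance = $1,628.28 annually
County property tax = $10,859.64 annually
Yearly total = $2,909.64 + $1,628.28 + $10,859.64 = $15,397.56
Base monthly escrow = $15,397.56 / 12 = $1,283.13
Cushion = 2 × $1,283.13 = $2,566.26
Excess over cushion: $3,009.65 − $2,566.26 = $443.39

$443.39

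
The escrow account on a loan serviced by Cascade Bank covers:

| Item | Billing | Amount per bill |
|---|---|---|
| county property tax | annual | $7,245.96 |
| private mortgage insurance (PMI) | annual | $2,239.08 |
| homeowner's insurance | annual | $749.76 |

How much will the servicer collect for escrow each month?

$852.90

County property tax = $7,245.96
Private mortgage insurance (PMI) = $2,239.08
Homeowner's insurance = $749.76
Total per year = $7,245.96 + $2,239.08 + $749.76 = $10,234.80
Monthly escrow = $10,234.80 ÷ 12 = $852.90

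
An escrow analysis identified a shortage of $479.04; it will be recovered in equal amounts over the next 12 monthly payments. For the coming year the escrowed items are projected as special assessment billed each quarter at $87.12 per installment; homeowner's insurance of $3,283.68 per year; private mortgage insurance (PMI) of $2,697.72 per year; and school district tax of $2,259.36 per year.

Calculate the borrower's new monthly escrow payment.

$755.69

Special assessment — $87.12 × 4 = $348.48 annually
Homeowner's insurance — $3,283.68 annually
Private mortgage insurance (PMI) — $2,697.72 annually
School district tax — $2,259.36 annually
Annual escrow total = $8,589.24
Per month = $8,589.24 / 12 = $715.77
Shortage per month = $479.04 / 12 = $39.92
New monthly escrow = $715.77 + $39.92 = $755.69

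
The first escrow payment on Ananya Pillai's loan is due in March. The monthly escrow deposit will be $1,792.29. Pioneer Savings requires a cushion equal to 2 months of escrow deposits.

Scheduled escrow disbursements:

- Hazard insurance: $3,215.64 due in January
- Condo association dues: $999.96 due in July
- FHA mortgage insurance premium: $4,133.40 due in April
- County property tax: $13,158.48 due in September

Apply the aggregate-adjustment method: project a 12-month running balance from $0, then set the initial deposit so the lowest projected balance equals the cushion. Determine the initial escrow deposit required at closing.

$9,330.39

Cushion = 2 × $1,792.29 = $3,584.58
Trial balance (start $0, +$1,792.29 each month, − disbursements):
  Mar: +$1,792.29 → $1,792.29
  Apr: +$1,792.29 − $4,133.40 → -$548.82
  May: +$1,792.29 → $1,243.47
  Jun: +$1,792.29 → $3,035.76
  Jul: +$1,792.29 − $999.96 → $3,828.09
  Aug: +$1,792.29 → $5,620.38
  Sep: +$1,792.29 − $13,158.48 → -$5,745.81
  Oct: +$1,792.29 → -$3,953.52
  Nov: +$1,792.29 → -$2,161.23
  Dec: +$1,792.29 → -$368.94
  Jan: +$1,792.29 − $3,215.64 → -$1,792.29
  Feb: +$1,792.29 → $0.00
Lowest trial balance = -$5,745.81 (Sep)
Initial deposit = cushion − low point = $3,584.58 − (-$5,745.81) = $9,330.39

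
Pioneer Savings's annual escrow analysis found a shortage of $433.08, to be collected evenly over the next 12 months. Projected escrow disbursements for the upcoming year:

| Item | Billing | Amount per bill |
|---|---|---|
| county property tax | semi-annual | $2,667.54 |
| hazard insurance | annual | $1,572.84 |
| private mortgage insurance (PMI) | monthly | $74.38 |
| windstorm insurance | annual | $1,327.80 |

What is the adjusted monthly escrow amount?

$796.78

County property tax = $2,667.54 × 2 = $5,335.08/yr
Hazard insurance = $1,572.84/yr
Private mortgage insurance (PMI) = $74.38 × 12 = $892.56/yr
Windstorm insurance = $1,327.80/yr
Total annual escrow = $9,128.28
Per month = $9,128.28 ÷ 12 = $760.69
Monthly shortage recovery: $433.08 / 12 = $36.09
Adjusted monthly = $760.69 + $36.09 = $796.78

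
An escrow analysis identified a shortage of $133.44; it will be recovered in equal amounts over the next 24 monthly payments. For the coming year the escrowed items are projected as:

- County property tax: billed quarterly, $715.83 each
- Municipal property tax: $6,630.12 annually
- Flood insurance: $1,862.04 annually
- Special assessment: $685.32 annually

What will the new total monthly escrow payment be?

County property tax — $715.83 × 4 = $2,863.32
Municipal property tax — $6,630.12
Flood insurance — $1,862.04
Special assessment — $685.32
Annual escrow total = $12,040.80
Base monthly escrow = $12,040.80 ÷ 12 = $1,003.40
Monthly shortage recovery: $133.44 ÷ 24 = $5.56
Adjusted monthly = $1,003.40 + $5.56 = $1,008.96

$1,008.96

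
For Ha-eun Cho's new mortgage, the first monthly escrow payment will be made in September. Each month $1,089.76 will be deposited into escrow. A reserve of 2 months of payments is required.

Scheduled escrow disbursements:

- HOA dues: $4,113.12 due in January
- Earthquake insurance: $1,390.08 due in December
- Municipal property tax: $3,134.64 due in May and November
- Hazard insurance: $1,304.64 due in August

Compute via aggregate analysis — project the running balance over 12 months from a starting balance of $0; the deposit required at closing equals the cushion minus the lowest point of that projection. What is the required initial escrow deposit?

Cushion = 2 × $1,089.76 = $2,179.52
Trial balance (start $0, +$1,089.76 each month, − disbursements):
  Sep: +$1,089.76 → $1,089.76
  Oct: +$1,089.76 → $2,179.52
  Nov: +$1,089.76 − $3,134.64 → $134.64
  Dec: +$1,089.76 − $1,390.08 → -$165.68
  Jan: +$1,089.76 − $4,113.12 → -$3,189.04
  Feb: +$1,089.76 → -$2,099.28
  Mar: +$1,089.76 → -$1,009.52
  Apr: +$1,089.76 → $80.24
  May: +$1,089.76 − $3,134.64 → -$1,964.64
  Jun: +$1,089.76 → -$874.88
  Jul: +$1,089.76 → $214.88
  Aug: +$1,089.76 − $1,304.64 → $0.00
Lowest trial balance = -$3,189.04 (Jan)
Initial deposit = cushion − low point = $2,179.52 − (-$3,189.04) = $5,368.56

$5,368.56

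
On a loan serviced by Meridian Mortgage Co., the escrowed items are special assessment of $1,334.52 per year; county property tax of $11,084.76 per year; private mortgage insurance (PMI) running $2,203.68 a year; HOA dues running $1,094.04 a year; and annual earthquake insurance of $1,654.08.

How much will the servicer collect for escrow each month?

$1,447.59

Special assessment = $1,334.52 per year
County property tax = $11,084.76 per year
Private mortgage insurance (PMI) = $2,203.68 per year
HOA dues = $1,094.04 per year
Earthquake insurance = $1,654.08 per year
Combined annual = $17,371.08
Monthly escrow = $17,371.08 / 12 = $1,447.59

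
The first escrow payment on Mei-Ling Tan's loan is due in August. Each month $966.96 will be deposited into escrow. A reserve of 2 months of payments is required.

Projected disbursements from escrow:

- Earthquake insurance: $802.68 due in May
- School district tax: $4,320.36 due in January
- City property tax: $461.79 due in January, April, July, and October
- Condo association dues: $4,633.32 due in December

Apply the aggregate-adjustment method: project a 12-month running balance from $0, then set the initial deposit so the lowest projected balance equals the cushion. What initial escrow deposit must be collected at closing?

$6,009.42

Cushion = 2 × $966.96 = $1,933.92
Trial balance (start $0, +$966.96 each month, − disbursements):
  Aug: +$966.96 → $966.96
  Sep: +$966.96 → $1,933.92
  Oct: +$966.96 − $461.79 → $2,439.09
  Nov: +$966.96 → $3,406.05
  Dec: +$966.96 − $4,633.32 → -$260.31
  Jan: +$966.96 − $4,782.15 → -$4,075.50
  Feb: +$966.96 → -$3,108.54
  Mar: +$966.96 → -$2,141.58
  Apr: +$966.96 − $461.79 → -$1,636.41
  May: +$966.96 − $802.68 → -$1,472.13
  Jun: +$966.96 → -$505.17
  Jul: +$966.96 − $461.79 → $0.00
Lowest trial balance = -$4,075.50 (Jan)
Initial deposit = cushion − low point = $1,933.92 − (-$4,075.50) = $6,009.42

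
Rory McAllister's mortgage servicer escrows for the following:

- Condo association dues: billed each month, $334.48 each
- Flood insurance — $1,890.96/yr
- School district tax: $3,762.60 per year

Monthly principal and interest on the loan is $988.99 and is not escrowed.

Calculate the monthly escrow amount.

Condo association dues — $334.48 × 12 = $4,013.76
Flood insurance — $1,890.96
School district tax — $3,762.60
Annual escrow total = $4,013.76 + $1,890.96 + $3,762.60 = $9,667.32
Per month = $9,667.32 / 12 = $805.61

$805.61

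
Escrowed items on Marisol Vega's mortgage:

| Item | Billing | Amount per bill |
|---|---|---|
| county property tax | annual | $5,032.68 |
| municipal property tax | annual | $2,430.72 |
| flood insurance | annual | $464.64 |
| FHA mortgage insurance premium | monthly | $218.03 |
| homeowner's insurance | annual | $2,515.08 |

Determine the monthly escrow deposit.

$1,088.29

County property tax: $5,032.68/yr
Municipal property tax: $2,430.72/yr
Flood insurance: $464.64/yr
FHA mortgage insurance premium: $218.03 × 12 = $2,616.36/yr
Homeowner's insurance: $2,515.08/yr
Combined annual = $5,032.68 + $2,430.72 + $464.64 + $2,616.36 + $2,515.08 = $13,059.48
Base monthly escrow = $13,059.48 / 12 = $1,088.29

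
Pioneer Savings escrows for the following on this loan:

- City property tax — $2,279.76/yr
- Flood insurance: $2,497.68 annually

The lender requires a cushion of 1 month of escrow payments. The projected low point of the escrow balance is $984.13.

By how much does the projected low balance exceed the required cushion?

$586.01

City property tax — $2,279.76/yr
Flood insurance — $2,497.68/yr
Total annual escrow = $4,777.44
Monthly = $4,777.44 / 12 = $398.12
Required reserve = 1 × $398.12 = $398.12
Surplus = $984.13 − $398.12 = $586.01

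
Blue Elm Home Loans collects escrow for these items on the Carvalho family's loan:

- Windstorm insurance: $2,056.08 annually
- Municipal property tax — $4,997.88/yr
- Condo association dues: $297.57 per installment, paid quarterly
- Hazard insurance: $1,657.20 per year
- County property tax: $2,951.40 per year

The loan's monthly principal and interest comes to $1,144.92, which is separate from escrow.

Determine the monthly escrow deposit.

$1,071.07

Windstorm insurance — $2,056.08
Municipal property tax — $4,997.88
Condo association dues — $297.57 × 4 = $1,190.28
Hazard insurance — $1,657.20
County property tax — $2,951.40
Total annual escrow = $12,852.84
Monthly escrow = $12,852.84 / 12 = $1,071.07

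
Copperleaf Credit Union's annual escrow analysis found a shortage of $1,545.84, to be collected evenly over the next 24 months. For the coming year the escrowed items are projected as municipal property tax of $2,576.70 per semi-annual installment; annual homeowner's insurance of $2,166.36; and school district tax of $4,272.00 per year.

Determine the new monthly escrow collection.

Municipal property tax = $2,576.70 × 2 = $5,153.40
Homeowner's insurance = $2,166.36
School district tax = $4,272.00
Yearly total = $5,153.40 + $2,166.36 + $4,272.00 = $11,591.76
Per month = $11,591.76 ÷ 12 = $965.98
Shortage per month = $1,545.84 ÷ 24 = $64.41
New monthly escrow = $965.98 + $64.41 = $1,030.39

$1,030.39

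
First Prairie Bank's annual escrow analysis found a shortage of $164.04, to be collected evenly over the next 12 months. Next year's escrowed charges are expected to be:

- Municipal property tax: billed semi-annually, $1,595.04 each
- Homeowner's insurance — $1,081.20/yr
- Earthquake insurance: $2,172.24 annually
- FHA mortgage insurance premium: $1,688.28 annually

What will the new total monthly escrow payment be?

$691.32

Municipal property tax = $1,595.04 × 2 = $3,190.08/yr
Homeowner's insurance = $1,081.20/yr
Earthquake insurance = $2,172.24/yr
FHA mortgage insurance premium = $1,688.28/yr
Combined annual = $3,190.08 + $1,081.20 + $2,172.24 + $1,688.28 = $8,131.80
Per month = $8,131.80 / 12 = $677.65
Shortage per month = $164.04 / 12 = $13.67
Adjusted monthly = $677.65 + $13.67 = $691.32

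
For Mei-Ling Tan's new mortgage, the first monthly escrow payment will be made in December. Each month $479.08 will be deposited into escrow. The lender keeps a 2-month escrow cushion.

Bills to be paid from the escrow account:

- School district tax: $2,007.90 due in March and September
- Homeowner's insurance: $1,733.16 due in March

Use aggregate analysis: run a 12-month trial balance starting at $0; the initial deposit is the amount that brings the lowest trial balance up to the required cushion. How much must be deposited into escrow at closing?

$2,782.90

Cushion = 2 × $479.08 = $958.16
Trial balance (start $0, +$479.08 each month, − disbursements):
  Dec: +$479.08 → $479.08
  Jan: +$479.08 → $958.16
  Feb: +$479.08 → $1,437.24
  Mar: +$479.08 − $3,741.06 → -$1,824.74
  Apr: +$479.08 → -$1,345.66
  May: +$479.08 → -$866.58
  Jun: +$479.08 → -$387.50
  Jul: +$479.08 → $91.58
  Aug: +$479.08 → $570.66
  Sep: +$479.08 − $2,007.90 → -$958.16
  Oct: +$479.08 → -$479.08
  Nov: +$479.08 → $0.00
Lowest trial balance = -$1,824.74 (Mar)
Initial deposit = cushion − low point = $958.16 − (-$1,824.74) = $2,782.90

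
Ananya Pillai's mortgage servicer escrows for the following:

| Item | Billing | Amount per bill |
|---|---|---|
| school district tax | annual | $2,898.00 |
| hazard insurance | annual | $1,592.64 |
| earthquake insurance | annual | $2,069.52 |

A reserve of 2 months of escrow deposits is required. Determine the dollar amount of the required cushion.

$1,093.36

School district tax — $2,898.00 per year
Hazard insurance — $1,592.64 per year
Earthquake insurance — $2,069.52 per year
Annual escrow total = $2,898.00 + $1,592.64 + $2,069.52 = $6,560.16
Per month = $6,560.16 / 12 = $546.68
Required cushion = 2 × $546.68 = $1,093.36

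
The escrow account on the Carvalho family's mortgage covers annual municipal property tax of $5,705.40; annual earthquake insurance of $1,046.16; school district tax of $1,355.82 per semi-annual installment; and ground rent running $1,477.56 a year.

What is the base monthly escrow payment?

$911.73

Municipal property tax = $5,705.40 per year
Earthquake insurance = $1,046.16 per year
School district tax = $1,355.82 × 2 = $2,711.64 per year
Ground rent = $1,477.56 per year
Total per year = $5,705.40 + $1,046.16 + $2,711.64 + $1,477.56 = $10,940.76
Per month = $10,940.76 / 12 = $911.73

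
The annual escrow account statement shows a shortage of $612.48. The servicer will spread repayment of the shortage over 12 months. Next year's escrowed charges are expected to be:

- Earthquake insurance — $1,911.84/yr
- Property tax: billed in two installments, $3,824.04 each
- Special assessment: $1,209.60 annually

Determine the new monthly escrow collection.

$948.50

Earthquake insurance: $1,911.84 annually
Property tax: $3,824.04 × 2 = $7,648.08 annually
Special assessment: $1,209.60 annually
Yearly total = $1,911.84 + $7,648.08 + $1,209.60 = $10,769.52
Base monthly escrow = $10,769.52 / 12 = $897.46
Monthly shortage recovery: $612.48 ÷ 12 = $51.04
Adjusted monthly = $897.46 + $51.04 = $948.50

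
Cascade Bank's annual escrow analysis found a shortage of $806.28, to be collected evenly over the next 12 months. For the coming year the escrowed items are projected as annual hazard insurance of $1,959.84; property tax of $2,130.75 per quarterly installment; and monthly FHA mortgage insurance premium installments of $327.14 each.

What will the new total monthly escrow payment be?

$1,267.90

Hazard insurance = $1,959.84/yr
Property tax = $2,130.75 × 4 = $8,523.00/yr
FHA mortgage insurance premium = $327.14 × 12 = $3,925.68/yr
Combined annual = $1,959.84 + $8,523.00 + $3,925.68 = $14,408.52
Monthly = $14,408.52 ÷ 12 = $1,200.71
Shortage per month = $806.28 / 12 = $67.19
New monthly escrow = $1,200.71 + $67.19 = $1,267.90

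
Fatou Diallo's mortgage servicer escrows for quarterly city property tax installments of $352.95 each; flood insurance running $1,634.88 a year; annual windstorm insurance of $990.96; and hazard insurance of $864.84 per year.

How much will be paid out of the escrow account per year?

$4,902.48

City property tax: $352.95 × 4 = $1,411.80 annually
Flood insurance: $1,634.88 annually
Windstorm insurance: $990.96 annually
Hazard insurance: $864.84 annually
Total per year = $1,411.80 + $1,634.88 + $990.96 + $864.84 = $4,902.48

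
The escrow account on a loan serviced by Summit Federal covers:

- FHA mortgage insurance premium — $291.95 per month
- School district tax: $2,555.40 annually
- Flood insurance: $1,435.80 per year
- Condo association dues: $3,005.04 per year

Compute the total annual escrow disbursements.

$10,499.64

FHA mortgage insurance premium — $291.95 × 12 = $3,503.40 annually
School district tax — $2,555.40 annually
Flood insurance — $1,435.80 annually
Condo association dues — $3,005.04 annually
Total per year = $10,499.64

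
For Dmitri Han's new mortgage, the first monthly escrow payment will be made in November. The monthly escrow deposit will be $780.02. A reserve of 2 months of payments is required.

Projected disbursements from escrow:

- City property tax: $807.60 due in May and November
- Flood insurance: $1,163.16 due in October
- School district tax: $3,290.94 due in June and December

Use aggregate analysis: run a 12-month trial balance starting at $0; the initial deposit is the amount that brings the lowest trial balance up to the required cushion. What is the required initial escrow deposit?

$4,098.54

Cushion = 2 × $780.02 = $1,560.04
Trial balance (start $0, +$780.02 each month, − disbursements):
  Nov: +$780.02 − $807.60 → -$27.58
  Dec: +$780.02 − $3,290.94 → -$2,538.50
  Jan: +$780.02 → -$1,758.48
  Feb: +$780.02 → -$978.46
  Mar: +$780.02 → -$198.44
  Apr: +$780.02 → $581.58
  May: +$780.02 − $807.60 → $554.00
  Jun: +$780.02 − $3,290.94 → -$1,956.92
  Jul: +$780.02 → -$1,176.90
  Aug: +$780.02 → -$396.88
  Sep: +$780.02 → $383.14
  Oct: +$780.02 − $1,163.16 → $0.00
Lowest trial balance = -$2,538.50 (Dec)
Initial deposit = cushion − low point = $1,560.04 − (-$2,538.50) = $4,098.54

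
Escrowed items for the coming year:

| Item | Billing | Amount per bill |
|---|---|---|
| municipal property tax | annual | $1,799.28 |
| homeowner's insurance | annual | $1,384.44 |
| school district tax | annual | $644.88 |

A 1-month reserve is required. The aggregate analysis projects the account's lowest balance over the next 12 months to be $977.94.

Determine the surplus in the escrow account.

Municipal property tax: $1,799.28/yr
Homeowner's insurance: $1,384.44/yr
School district tax: $644.88/yr
Combined annual = $1,799.28 + $1,384.44 + $644.88 = $3,828.60
Monthly escrow = $3,828.60 / 12 = $319.05
Required cushion = 1 × $319.05 = $319.05
Excess over cushion: $977.94 − $319.05 = $658.89

$658.89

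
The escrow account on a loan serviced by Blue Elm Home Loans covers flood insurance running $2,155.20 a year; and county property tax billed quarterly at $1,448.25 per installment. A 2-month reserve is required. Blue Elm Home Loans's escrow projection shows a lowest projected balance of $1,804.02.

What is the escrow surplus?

Flood insurance: $2,155.20/yr
County property tax: $1,448.25 × 4 = $5,793.00/yr
Annual escrow total = $7,948.20
Base monthly escrow = $7,948.20 ÷ 12 = $662.35
Required reserve = 2 × $662.35 = $1,324.70
Surplus = $1,804.02 − $1,324.70 = $479.32

$479.32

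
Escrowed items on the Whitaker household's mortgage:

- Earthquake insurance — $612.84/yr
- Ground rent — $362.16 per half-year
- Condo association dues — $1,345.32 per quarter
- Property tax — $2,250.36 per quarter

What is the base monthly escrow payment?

$1,309.99

Earthquake insurance — $612.84 per year
Ground rent — $362.16 × 2 = $724.32 per year
Condo association dues — $1,345.32 × 4 = $5,381.28 per year
Property tax — $2,250.36 × 4 = $9,001.44 per year
Combined annual = $612.84 + $724.32 + $5,381.28 + $9,001.44 = $15,719.88
Monthly = $15,719.88 / 12 = $1,309.99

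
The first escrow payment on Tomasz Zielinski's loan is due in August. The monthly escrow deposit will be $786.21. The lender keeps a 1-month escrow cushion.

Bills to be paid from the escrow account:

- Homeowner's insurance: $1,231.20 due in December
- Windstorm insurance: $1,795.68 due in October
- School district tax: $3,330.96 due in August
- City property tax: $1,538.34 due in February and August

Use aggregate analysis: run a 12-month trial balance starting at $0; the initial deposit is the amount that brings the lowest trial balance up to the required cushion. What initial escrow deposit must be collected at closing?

$5,092.56

Cushion = 1 × $786.21 = $786.21
Trial balance (start $0, +$786.21 each month, − disbursements):
  Aug: +$786.21 − $4,869.30 → -$4,083.09
  Sep: +$786.21 → -$3,296.88
  Oct: +$786.21 − $1,795.68 → -$4,306.35
  Nov: +$786.21 → -$3,520.14
  Dec: +$786.21 − $1,231.20 → -$3,965.13
  Jan: +$786.21 → -$3,178.92
  Feb: +$786.21 − $1,538.34 → -$3,931.05
  Mar: +$786.21 → -$3,144.84
  Apr: +$786.21 → -$2,358.63
  May: +$786.21 → -$1,572.42
  Jun: +$786.21 → -$786.21
  Jul: +$786.21 → $0.00
Lowest trial balance = -$4,306.35 (Oct)
Initial deposit = cushion − low point = $786.21 − (-$4,306.35) = $5,092.56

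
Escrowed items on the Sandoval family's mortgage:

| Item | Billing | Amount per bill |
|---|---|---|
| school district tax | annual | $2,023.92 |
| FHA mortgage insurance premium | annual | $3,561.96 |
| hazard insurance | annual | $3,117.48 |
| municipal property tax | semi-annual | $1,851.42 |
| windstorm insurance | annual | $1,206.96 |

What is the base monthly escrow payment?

School district tax = $2,023.92
FHA mortgage insurance premium = $3,561.96
Hazard insurance = $3,117.48
Municipal property tax = $1,851.42 × 2 = $3,702.84
Windstorm insurance = $1,206.96
Yearly total = $13,613.16
Base monthly escrow = $13,613.16 / 12 = $1,134.43

$1,134.43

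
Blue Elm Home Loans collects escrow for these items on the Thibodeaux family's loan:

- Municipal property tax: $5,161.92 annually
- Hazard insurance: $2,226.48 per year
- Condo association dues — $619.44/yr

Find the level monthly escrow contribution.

Municipal property tax — $5,161.92 annually
Hazard insurance — $2,226.48 annually
Condo association dues — $619.44 annually
Annual escrow total = $5,161.92 + $2,226.48 + $619.44 = $8,007.84
Monthly = $8,007.84 ÷ 12 = $667.32

$667.32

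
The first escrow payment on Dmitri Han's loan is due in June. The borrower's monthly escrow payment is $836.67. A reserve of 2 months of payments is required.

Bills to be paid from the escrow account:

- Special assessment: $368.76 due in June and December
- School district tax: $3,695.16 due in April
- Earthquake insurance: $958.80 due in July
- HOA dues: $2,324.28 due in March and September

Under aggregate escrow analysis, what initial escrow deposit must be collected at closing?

$2,510.01

Cushion = 2 × $836.67 = $1,673.34
Trial balance (start $0, +$836.67 each month, − disbursements):
  Jun: +$836.67 − $368.76 → $467.91
  Jul: +$836.67 − $958.80 → $345.78
  Aug: +$836.67 → $1,182.45
  Sep: +$836.67 − $2,324.28 → -$305.16
  Oct: +$836.67 → $531.51
  Nov: +$836.67 → $1,368.18
  Dec: +$836.67 − $368.76 → $1,836.09
  Jan: +$836.67 → $2,672.76
  Feb: +$836.67 → $3,509.43
  Mar: +$836.67 − $2,324.28 → $2,021.82
  Apr: +$836.67 − $3,695.16 → -$836.67
  May: +$836.67 → $0.00
Lowest trial balance = -$836.67 (Apr)
Initial deposit = cushion − low point = $1,673.34 − (-$836.67) = $2,510.01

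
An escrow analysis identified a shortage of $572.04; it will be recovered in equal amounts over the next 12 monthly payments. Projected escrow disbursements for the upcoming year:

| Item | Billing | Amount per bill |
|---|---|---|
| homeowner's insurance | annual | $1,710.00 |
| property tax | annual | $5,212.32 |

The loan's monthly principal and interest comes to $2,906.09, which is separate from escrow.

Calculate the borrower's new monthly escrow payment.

Homeowner's insurance — $1,710.00 per year
Property tax — $5,212.32 per year
Total per year = $1,710.00 + $5,212.32 = $6,922.32
Base monthly escrow = $6,922.32 / 12 = $576.86
Monthly shortage recovery: $572.04 / 12 = $47.67
New monthly escrow = $576.86 + $47.67 = $624.53

$624.53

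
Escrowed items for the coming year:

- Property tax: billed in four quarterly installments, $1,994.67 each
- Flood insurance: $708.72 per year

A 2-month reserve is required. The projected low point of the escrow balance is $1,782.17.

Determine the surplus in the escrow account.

$334.27

Property tax = $1,994.67 × 4 = $7,978.68
Flood insurance = $708.72
Annual escrow total = $7,978.68 + $708.72 = $8,687.40
Monthly = $8,687.40 / 12 = $723.95
Cushion = 2 × $723.95 = $1,447.90
Excess over cushion: $1,782.17 − $1,447.90 = $334.27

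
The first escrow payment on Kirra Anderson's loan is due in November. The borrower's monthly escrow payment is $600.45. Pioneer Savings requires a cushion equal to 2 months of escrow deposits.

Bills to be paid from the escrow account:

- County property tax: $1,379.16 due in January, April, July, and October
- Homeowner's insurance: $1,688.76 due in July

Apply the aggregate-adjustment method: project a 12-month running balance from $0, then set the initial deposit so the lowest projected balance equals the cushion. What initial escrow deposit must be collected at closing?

Cushion = 2 × $600.45 = $1,200.90
Trial balance (start $0, +$600.45 each month, − disbursements):
  Nov: +$600.45 → $600.45
  Dec: +$600.45 → $1,200.90
  Jan: +$600.45 − $1,379.16 → $422.19
  Feb: +$600.45 → $1,022.64
  Mar: +$600.45 → $1,623.09
  Apr: +$600.45 − $1,379.16 → $844.38
  May: +$600.45 → $1,444.83
  Jun: +$600.45 → $2,045.28
  Jul: +$600.45 − $3,067.92 → -$422.19
  Aug: +$600.45 → $178.26
  Sep: +$600.45 → $778.71
  Oct: +$600.45 − $1,379.16 → $0.00
Lowest trial balance = -$422.19 (Jul)
Initial deposit = cushion − low point = $1,200.90 − (-$422.19) = $1,623.09

$1,623.09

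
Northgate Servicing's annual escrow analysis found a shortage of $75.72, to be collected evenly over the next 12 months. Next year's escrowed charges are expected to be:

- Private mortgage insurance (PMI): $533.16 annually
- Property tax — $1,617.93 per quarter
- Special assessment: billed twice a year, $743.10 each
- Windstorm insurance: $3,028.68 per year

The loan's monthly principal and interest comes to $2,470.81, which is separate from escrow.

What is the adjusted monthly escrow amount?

$966.29

Private mortgage insurance (PMI) — $533.16 per year
Property tax — $1,617.93 × 4 = $6,471.72 per year
Special assessment — $743.10 × 2 = $1,486.20 per year
Windstorm insurance — $3,028.68 per year
Total per year = $533.16 + $6,471.72 + $1,486.20 + $3,028.68 = $11,519.76
Per month = $11,519.76 ÷ 12 = $959.98
Monthly shortage recovery: $75.72 ÷ 12 = $6.31
New monthly escrow = $959.98 + $6.31 = $966.29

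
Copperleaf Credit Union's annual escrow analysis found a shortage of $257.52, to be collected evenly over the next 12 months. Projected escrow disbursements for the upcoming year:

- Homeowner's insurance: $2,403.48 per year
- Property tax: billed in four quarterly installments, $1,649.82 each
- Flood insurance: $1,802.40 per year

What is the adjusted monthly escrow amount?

$921.89

Homeowner's insurance — $2,403.48 annually
Property tax — $1,649.82 × 4 = $6,599.28 annually
Flood insurance — $1,802.40 annually
Total annual escrow = $2,403.48 + $6,599.28 + $1,802.40 = $10,805.16
Per month = $10,805.16 / 12 = $900.43
Shortage spread = $257.52 ÷ 12 = $21.46/mo
New monthly escrow = $900.43 + $21.46 = $921.89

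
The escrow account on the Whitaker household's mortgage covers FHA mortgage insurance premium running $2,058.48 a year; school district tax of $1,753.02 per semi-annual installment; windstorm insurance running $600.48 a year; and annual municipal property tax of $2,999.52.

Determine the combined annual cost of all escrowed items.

$9,164.52

FHA mortgage insurance premium — $2,058.48 per year
School district tax — $1,753.02 × 2 = $3,506.04 per year
Windstorm insurance — $600.48 per year
Municipal property tax — $2,999.52 per year
Total per year = $2,058.48 + $3,506.04 + $600.48 + $2,999.52 = $9,164.52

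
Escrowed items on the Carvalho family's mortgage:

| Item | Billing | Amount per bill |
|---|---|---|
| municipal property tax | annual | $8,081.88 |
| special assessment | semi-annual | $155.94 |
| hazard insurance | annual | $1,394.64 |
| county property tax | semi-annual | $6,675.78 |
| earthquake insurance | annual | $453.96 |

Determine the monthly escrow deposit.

Municipal property tax — $8,081.88
Special assessment — $155.94 × 2 = $311.88
Hazard insurance — $1,394.64
County property tax — $6,675.78 × 2 = $13,351.56
Earthquake insurance — $453.96
Total annual escrow = $8,081.88 + $311.88 + $1,394.64 + $13,351.56 + $453.96 = $23,593.92
Monthly = $23,593.92 / 12 = $1,966.16

$1,966.16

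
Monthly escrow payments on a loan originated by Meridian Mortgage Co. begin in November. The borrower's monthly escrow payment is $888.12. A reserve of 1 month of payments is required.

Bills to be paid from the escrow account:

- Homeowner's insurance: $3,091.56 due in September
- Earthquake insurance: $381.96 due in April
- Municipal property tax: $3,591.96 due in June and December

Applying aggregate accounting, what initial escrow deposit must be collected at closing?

$2,703.84

Cushion = 1 × $888.12 = $888.12
Trial balance (start $0, +$888.12 each month, − disbursements):
  Nov: +$888.12 → $888.12
  Dec: +$888.12 − $3,591.96 → -$1,815.72
  Jan: +$888.12 → -$927.60
  Feb: +$888.12 → -$39.48
  Mar: +$888.12 → $848.64
  Apr: +$888.12 − $381.96 → $1,354.80
  May: +$888.12 → $2,242.92
  Jun: +$888.12 − $3,591.96 → -$460.92
  Jul: +$888.12 → $427.20
  Aug: +$888.12 → $1,315.32
  Sep: +$888.12 − $3,091.56 → -$888.12
  Oct: +$888.12 → $0.00
Lowest trial balance = -$1,815.72 (Dec)
Initial deposit = cushion − low point = $888.12 − (-$1,815.72) = $2,703.84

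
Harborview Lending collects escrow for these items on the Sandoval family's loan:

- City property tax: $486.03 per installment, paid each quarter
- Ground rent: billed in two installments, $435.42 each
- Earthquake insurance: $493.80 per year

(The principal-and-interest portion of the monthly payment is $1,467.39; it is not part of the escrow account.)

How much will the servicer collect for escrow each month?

$275.73

City property tax — $486.03 × 4 = $1,944.12 per year
Ground rent — $435.42 × 2 = $870.84 per year
Earthquake insurance — $493.80 per year
Total annual escrow = $1,944.12 + $870.84 + $493.80 = $3,308.76
Base monthly escrow = $3,308.76 ÷ 12 = $275.73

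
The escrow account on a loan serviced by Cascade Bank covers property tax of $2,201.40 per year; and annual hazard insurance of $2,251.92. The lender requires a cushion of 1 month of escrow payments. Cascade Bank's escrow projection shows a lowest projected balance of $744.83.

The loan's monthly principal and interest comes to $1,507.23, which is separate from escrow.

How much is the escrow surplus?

$373.72

Property tax — $2,201.40 annually
Hazard insurance — $2,251.92 annually
Yearly total = $2,201.40 + $2,251.92 = $4,453.32
Monthly = $4,453.32 ÷ 12 = $371.11
Cushion = 1 × $371.11 = $371.11
Surplus = $744.83 − $371.11 = $373.72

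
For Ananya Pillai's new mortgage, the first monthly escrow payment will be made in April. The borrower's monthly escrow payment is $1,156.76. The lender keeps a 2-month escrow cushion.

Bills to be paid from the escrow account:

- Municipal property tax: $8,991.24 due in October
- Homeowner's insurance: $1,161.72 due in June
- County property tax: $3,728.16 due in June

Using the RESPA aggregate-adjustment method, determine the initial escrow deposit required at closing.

$8,097.32

Cushion = 2 × $1,156.76 = $2,313.52
Trial balance (start $0, +$1,156.76 each month, − disbursements):
  Apr: +$1,156.76 → $1,156.76
  May: +$1,156.76 → $2,313.52
  Jun: +$1,156.76 − $4,889.88 → -$1,419.60
  Jul: +$1,156.76 → -$262.84
  Aug: +$1,156.76 → $893.92
  Sep: +$1,156.76 → $2,050.68
  Oct: +$1,156.76 − $8,991.24 → -$5,783.80
  Nov: +$1,156.76 → -$4,627.04
  Dec: +$1,156.76 → -$3,470.28
  Jan: +$1,156.76 → -$2,313.52
  Feb: +$1,156.76 → -$1,156.76
  Mar: +$1,156.76 → $0.00
Lowest trial balance = -$5,783.80 (Oct)
Initial deposit = cushion − low point = $2,313.52 − (-$5,783.80) = $8,097.32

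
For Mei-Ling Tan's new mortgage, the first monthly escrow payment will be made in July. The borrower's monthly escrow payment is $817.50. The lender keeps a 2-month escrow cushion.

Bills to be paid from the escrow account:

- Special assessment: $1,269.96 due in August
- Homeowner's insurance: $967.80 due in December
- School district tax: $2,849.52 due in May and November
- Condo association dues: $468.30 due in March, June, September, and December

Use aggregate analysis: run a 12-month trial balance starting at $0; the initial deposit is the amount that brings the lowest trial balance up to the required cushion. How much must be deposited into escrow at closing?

$2,753.88

Cushion = 2 × $817.50 = $1,635.00
Trial balance (start $0, +$817.50 each month, − disbursements):
  Jul: +$817.50 → $817.50
  Aug: +$817.50 − $1,269.96 → $365.04
  Sep: +$817.50 − $468.30 → $714.24
  Oct: +$817.50 → $1,531.74
  Nov: +$817.50 − $2,849.52 → -$500.28
  Dec: +$817.50 − $1,436.10 → -$1,118.88
  Jan: +$817.50 → -$301.38
  Feb: +$817.50 → $516.12
  Mar: +$817.50 − $468.30 → $865.32
  Apr: +$817.50 → $1,682.82
  May: +$817.50 − $2,849.52 → -$349.20
  Jun: +$817.50 − $468.30 → $0.00
Lowest trial balance = -$1,118.88 (Dec)
Initial deposit = cushion − low point = $1,635.00 − (-$1,118.88) = $2,753.88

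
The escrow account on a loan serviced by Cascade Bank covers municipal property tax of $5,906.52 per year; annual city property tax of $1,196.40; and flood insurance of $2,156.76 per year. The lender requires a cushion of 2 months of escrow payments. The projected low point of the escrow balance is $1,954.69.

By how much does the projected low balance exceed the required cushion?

Municipal property tax: $5,906.52 per year
City property tax: $1,196.40 per year
Flood insurance: $2,156.76 per year
Total annual escrow = $5,906.52 + $1,196.40 + $2,156.76 = $9,259.68
Base monthly escrow = $9,259.68 ÷ 12 = $771.64
Required reserve = 2 × $771.64 = $1,543.28
Surplus = $1,954.69 − $1,543.28 = $411.41

$411.41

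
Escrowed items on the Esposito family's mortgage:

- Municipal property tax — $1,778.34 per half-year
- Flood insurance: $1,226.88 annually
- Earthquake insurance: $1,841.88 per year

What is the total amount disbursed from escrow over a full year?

Municipal property tax — $1,778.34 × 2 = $3,556.68 per year
Flood insurance — $1,226.88 per year
Earthquake insurance — $1,841.88 per year
Yearly total = $3,556.68 + $1,226.88 + $1,841.88 = $6,625.44

$6,625.44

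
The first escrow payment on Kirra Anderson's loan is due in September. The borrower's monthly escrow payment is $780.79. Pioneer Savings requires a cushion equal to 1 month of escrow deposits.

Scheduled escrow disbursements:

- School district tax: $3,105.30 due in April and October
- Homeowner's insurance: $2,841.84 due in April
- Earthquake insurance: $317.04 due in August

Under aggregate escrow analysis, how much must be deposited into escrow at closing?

Cushion = 1 × $780.79 = $780.79
Trial balance (start $0, +$780.79 each month, − disbursements):
  Sep: +$780.79 → $780.79
  Oct: +$780.79 − $3,105.30 → -$1,543.72
  Nov: +$780.79 → -$762.93
  Dec: +$780.79 → $17.86
  Jan: +$780.79 → $798.65
  Feb: +$780.79 → $1,579.44
  Mar: +$780.79 → $2,360.23
  Apr: +$780.79 − $5,947.14 → -$2,806.12
  May: +$780.79 → -$2,025.33
  Jun: +$780.79 → -$1,244.54
  Jul: +$780.79 → -$463.75
  Aug: +$780.79 − $317.04 → $0.00
Lowest trial balance = -$2,806.12 (Apr)
Initial deposit = cushion − low point = $780.79 − (-$2,806.12) = $3,586.91

$3,586.91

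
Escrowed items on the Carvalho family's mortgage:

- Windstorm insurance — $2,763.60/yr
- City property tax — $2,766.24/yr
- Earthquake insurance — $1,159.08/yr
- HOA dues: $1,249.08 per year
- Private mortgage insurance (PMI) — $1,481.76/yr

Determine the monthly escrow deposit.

$784.98

Windstorm insurance: $2,763.60 per year
City property tax: $2,766.24 per year
Earthquake insurance: $1,159.08 per year
HOA dues: $1,249.08 per year
Private mortgage insurance (PMI): $1,481.76 per year
Combined annual = $9,419.76
Base monthly escrow = $9,419.76 / 12 = $784.98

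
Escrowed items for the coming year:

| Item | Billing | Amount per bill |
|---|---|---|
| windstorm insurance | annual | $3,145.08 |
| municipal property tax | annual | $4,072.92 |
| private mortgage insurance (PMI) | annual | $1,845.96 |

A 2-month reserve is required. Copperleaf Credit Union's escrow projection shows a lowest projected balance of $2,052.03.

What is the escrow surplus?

Windstorm insurance = $3,145.08 annually
Municipal property tax = $4,072.92 annually
Private mortgage insurance (PMI) = $1,845.96 annually
Total per year = $9,063.96
Monthly escrow = $9,063.96 / 12 = $755.33
Required reserve = 2 × $755.33 = $1,510.66
Surplus = $2,052.03 − $1,510.66 = $541.37

$541.37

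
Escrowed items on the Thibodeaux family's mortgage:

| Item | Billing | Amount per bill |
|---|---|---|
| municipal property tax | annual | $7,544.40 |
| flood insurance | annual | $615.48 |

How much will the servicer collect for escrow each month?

$679.99

Municipal property tax: $7,544.40 annually
Flood insurance: $615.48 annually
Annual escrow total = $7,544.40 + $615.48 = $8,159.88
Monthly escrow = $8,159.88 ÷ 12 = $679.99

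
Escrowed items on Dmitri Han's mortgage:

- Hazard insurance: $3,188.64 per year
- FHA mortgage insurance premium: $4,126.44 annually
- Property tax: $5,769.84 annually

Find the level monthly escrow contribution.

Hazard insurance: $3,188.64/yr
FHA mortgage insurance premium: $4,126.44/yr
Property tax: $5,769.84/yr
Total per year = $13,084.92
Monthly = $13,084.92 / 12 = $1,090.41

$1,090.41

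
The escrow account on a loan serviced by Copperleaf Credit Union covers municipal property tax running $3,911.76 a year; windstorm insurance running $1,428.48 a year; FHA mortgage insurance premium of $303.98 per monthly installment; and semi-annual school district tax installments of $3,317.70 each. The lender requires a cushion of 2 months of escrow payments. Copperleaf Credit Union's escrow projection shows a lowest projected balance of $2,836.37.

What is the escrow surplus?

Municipal property tax — $3,911.76 per year
Windstorm insurance — $1,428.48 per year
FHA mortgage insurance premium — $303.98 × 12 = $3,647.76 per year
School district tax — $3,317.70 × 2 = $6,635.40 per year
Yearly total = $15,623.40
Base monthly escrow = $15,623.40 / 12 = $1,301.95
Required reserve = 2 × $1,301.95 = $2,603.90
Surplus = $2,836.37 − $2,603.90 = $232.47

$232.47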